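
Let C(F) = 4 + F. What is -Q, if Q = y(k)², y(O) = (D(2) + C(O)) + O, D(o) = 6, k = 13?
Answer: -1296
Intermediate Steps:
y(O) = 10 + 2*O (y(O) = (6 + (4 + O)) + O = (10 + O) + O = 10 + 2*O)
Q = 1296 (Q = (10 + 2*13)² = (10 + 26)² = 36² = 1296)
-Q = -1*1296 = -1296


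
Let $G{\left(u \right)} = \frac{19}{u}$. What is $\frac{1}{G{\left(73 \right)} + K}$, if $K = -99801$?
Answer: $- \frac{73}{7285454} \approx -1.002 \cdot 10^{-5}$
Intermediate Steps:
$\frac{1}{G{\left(73 \right)} + K} = \frac{1}{\frac{19}{73} - 99801} = \frac{1}{- \frac{7285454}{73}} = - \frac{73}{7285454}$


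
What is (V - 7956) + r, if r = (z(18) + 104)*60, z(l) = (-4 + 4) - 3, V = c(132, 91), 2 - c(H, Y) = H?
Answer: -2026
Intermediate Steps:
c(H, Y) = 2 - H
V = -130 (V = 2 - 1*132 = 2 - 132 = -130)
z(l) = -3 (z(l) = 0 - 3 = -3)
r = 6060 (r = (-3 + 104)*60 = 101*60 = 6060)
(V - 7956) + r = (-130 - 7956) + 6060 = -8086 + 6060 = -2026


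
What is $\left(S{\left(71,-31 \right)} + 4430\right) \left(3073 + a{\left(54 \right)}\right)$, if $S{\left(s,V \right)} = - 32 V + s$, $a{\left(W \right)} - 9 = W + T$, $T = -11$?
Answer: $17165625$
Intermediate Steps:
$a{\left(W \right)} = -2 + W$ ($a{\left(W \right)} = 9 + \left(W - 11\right) = 9 + \left(-11 + W\right) = -2 + W$)
$S{\left(s,V \right)} = s - 32 V$
$\left(S{\left(71,-31 \right)} + 4430\right) \left(3073 + a{\left(54 \right)}\right) = \left(\left(71 - -992\right) + 4430\right) \left(3073 + \left(-2 + 54\right)\right) = \left(\left(71 + 992\right) + 4430\right) \left(3073 + 52\right) = \left(1063 + 4430\right) 3125 = 5493 \cdot 3125 = 17165625$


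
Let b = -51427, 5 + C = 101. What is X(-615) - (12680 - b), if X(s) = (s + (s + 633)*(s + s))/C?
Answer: -2059009/32 ≈ -64344.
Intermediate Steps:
C = 96 (C = -5 + 101 = 96)
X(s) = s/96 + s*(633 + s)/48 (X(s) = (s + (s + 633)*(s + s))/96 = (s + (633 + s)*(2*s))*(1/96) = (s + 2*s*(633 + s))*(1/96) = s/96 + s*(633 + s)/48)
X(-615) - (12680 - b) = (1/96)*(-615)*(1267 + 2*(-615)) - (12680 - 1*(-51427)) = (1/96)*(-615)*(1267 - 1230) - (12680 + 51427) = (1/96)*(-615)*37 - 1*64107 = -7585/32 - 64107 = -2059009/32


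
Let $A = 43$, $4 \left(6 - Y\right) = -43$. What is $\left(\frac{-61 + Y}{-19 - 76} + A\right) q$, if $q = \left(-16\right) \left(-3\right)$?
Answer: $\frac{198204}{95} \approx 2086.4$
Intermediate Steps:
$Y = \frac{67}{4}$ ($Y = 6 - - \frac{43}{4} = 6 + \frac{43}{4} = \frac{67}{4} \approx 16.75$)
$q = 48$
$\left(\frac{-61 + Y}{-19 - 76} + A\right) q = \left(\frac{-61 + \frac{67}{4}}{-19 - 76} + 43\right) 48 = \left(- \frac{177}{4 \left(-95\right)} + 43\right) 48 = \left(\left(- \frac{177}{4}\right) \left(- \frac{1}{95}\right) + 43\right) 48 = \left(\frac{177}{380} + 43\right) 48 = \frac{16517}{380} \cdot 48 = \frac{198204}{95}$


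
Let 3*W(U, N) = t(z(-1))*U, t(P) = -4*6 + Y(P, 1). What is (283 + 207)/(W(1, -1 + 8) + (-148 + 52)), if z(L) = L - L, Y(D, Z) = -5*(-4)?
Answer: -735/146 ≈ -5.0342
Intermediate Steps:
Y(D, Z) = 20
z(L) = 0
t(P) = -4 (t(P) = -4*6 + 20 = -24 + 20 = -4)
W(U, N) = -4*U/3 (W(U, N) = (-4*U)/3 = -4*U/3)
(283 + 207)/(W(1, -1 + 8) + (-148 + 52)) = (283 + 207)/(-4/3*1 + (-148 + 52)) = 490/(-4/3 - 96) = 490/(-292/3) = 490*(-3/292) = -735/146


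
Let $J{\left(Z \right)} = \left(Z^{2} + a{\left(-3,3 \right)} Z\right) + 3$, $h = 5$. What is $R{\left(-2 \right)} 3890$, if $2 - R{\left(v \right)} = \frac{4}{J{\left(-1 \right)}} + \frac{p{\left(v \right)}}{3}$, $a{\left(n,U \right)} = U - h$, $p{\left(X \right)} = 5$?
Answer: $- \frac{3890}{3} \approx -1296.7$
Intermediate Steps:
$a{\left(n,U \right)} = -5 + U$ ($a{\left(n,U \right)} = U - 5 = -5 + U$)
$J{\left(Z \right)} = 3 + Z^{2} - 2 Z$ ($J{\left(Z \right)} = \left(Z^{2} + \left(-5 + 3\right) Z\right) + 3 = \left(Z^{2} - 2 Z\right) + 3 = 3 + Z^{2} - 2 Z$)
$R{\left(v \right)} = - \frac{1}{3}$ ($R{\left(v \right)} = 2 - \left(\frac{4}{3 + \left(-1\right)^{2} - -2} + \frac{5}{3}\right) = 2 - \left(\frac{4}{3 + 1 + 2} + 5 \cdot \frac{1}{3}\right) = 2 - \left(\frac{4}{6} + \frac{5}{3}\right) = 2 - \left(4 \cdot \frac{1}{6} + \frac{5}{3}\right) = 2 - \left(\frac{2}{3} + \frac{5}{3}\right) = 2 - \frac{7}{3} = - \frac{1}{3}$)
$R{\left(-2 \right)} 3890 = \left(- \frac{1}{3}\right) 3890 = - \frac{3890}{3}$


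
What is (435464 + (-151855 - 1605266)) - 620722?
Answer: -1942379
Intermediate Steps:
(435464 + (-151855 - 1605266)) - 620722 = (435464 - 1757121) - 620722 = -1321657 - 620722 = -1942379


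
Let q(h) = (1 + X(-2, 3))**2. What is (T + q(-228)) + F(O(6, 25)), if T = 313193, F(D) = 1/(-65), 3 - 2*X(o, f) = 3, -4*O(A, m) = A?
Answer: 20357609/65 ≈ 3.1319e+5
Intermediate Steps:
O(A, m) = -A/4
X(o, f) = 0 (X(o, f) = 3/2 - 1/2*3 = 3/2 - 3/2 = 0)
F(D) = -1/65
q(h) = 1 (q(h) = (1 + 0)**2 = 1**2 = 1)
(T + q(-228)) + F(O(6, 25)) = (313193 + 1) - 1/65 = 313194 - 1/65 = 20357609/65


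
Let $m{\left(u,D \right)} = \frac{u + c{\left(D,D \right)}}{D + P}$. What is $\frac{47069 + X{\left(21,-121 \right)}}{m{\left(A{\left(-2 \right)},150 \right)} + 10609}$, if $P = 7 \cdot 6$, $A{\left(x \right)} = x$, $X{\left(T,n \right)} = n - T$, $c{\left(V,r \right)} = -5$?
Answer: $\frac{9009984}{2036921} \approx 4.4233$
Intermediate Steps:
$P = 42$
$m{\left(u,D \right)} = \frac{-5 + u}{42 + D}$ ($m{\left(u,D \right)} = \frac{u - 5}{D + 42} = \frac{-5 + u}{42 + D}$)
$\frac{47069 + X{\left(21,-121 \right)}}{m{\left(A{\left(-2 \right)},150 \right)} + 10609} = \frac{47069 - 142}{\frac{-5 - 2}{42 + 150} + 10609} = \frac{47069 - 142}{\frac{1}{192} \left(-7\right) + 10609} = \frac{46927}{- \frac{7}{192} + 10609} = \frac{46927}{\frac{2036921}{192}} = 46927 \cdot \frac{192}{2036921} = \frac{9009984}{2036921}$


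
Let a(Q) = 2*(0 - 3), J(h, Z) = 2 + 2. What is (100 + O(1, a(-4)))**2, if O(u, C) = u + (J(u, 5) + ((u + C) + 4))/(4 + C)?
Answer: 39601/4 ≈ 9900.3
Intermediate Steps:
J(h, Z) = 4
a(Q) = -6 (a(Q) = 2*(-3) = -6)
O(u, C) = u + (8 + C + u)/(4 + C) (O(u, C) = u + (4 + ((u + C) + 4))/(4 + C) = u + (4 + ((C + u) + 4))/(4 + C) = u + (4 + (4 + C + u))/(4 + C) = u + (8 + C + u)/(4 + C))
(100 + O(1, a(-4)))**2 = (100 + (8 - 6 + 5*1 - 6*1)/(4 - 6))**2 = (100 + (8 - 6 + 5 - 6)/(-2))**2 = (100 - 1/2*1)**2 = (100 - 1/2)**2 = (199/2)**2 = 39601/4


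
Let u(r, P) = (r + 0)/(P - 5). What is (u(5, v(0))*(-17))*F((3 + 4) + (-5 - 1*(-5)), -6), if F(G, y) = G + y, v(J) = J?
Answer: 17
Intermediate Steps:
u(r, P) = r/(-5 + P)
(u(5, v(0))*(-17))*F((3 + 4) + (-5 - 1*(-5)), -6) = ((5/(-5 + 0))*(-17))*(((3 + 4) + (-5 - 1*(-5))) - 6) = ((5/(-5))*(-17))*((7 + (-5 + 5)) - 6) = ((5*(-⅕))*(-17))*((7 + 0) - 6) = (-1*(-17))*(7 - 6) = 17*1 = 17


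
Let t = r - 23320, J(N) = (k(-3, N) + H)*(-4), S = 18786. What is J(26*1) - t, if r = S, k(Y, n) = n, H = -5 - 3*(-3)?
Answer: 4414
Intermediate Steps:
H = 4 (H = -5 + 9 = 4)
r = 18786
J(N) = -16 - 4*N (J(N) = (N + 4)*(-4) = (4 + N)*(-4) = -16 - 4*N)
t = -4534 (t = 18786 - 23320 = -4534)
J(26*1) - t = (-16 - 104) - 1*(-4534) = (-16 - 4*26) + 4534 = (-16 - 104) + 4534 = -120 + 4534 = 4414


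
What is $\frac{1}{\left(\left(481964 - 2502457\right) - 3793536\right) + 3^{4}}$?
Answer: $- \frac{1}{5813948} \approx -1.72 \cdot 10^{-7}$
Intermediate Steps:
$\frac{1}{\left(\left(481964 - 2502457\right) - 3793536\right) + 3^{4}} = \frac{1}{\left(\left(481964 - 2502457\right) - 3793536\right) + 81} = \frac{1}{\left(-2020493 - 3793536\right) + 81} = \frac{1}{-5814029 + 81} = \frac{1}{-5813948} = - \frac{1}{5813948}$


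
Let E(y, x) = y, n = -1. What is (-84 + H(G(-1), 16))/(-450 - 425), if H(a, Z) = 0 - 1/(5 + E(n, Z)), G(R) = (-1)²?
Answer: 337/3500 ≈ 0.096286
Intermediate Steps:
G(R) = 1
H(a, Z) = -¼ (H(a, Z) = 0 - 1/(5 - 1) = 0 - 1/4 = 0 - 1*¼ = 0 - ¼ = -¼)
(-84 + H(G(-1), 16))/(-450 - 425) = (-84 - ¼)/(-450 - 425) = -337/4/(-875) = -337/4*(-1/875) = 337/3500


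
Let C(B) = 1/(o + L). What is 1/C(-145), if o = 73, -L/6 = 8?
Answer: 25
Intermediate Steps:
L = -48 (L = -6*8 = -48)
C(B) = 1/25 (C(B) = 1/(73 - 48) = 1/25)
1/C(-145) = 1/(1/25) = 25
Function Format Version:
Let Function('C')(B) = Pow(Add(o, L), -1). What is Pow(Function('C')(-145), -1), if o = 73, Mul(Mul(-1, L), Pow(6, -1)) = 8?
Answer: 25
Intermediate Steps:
L = -48 (L = Mul(-6, 8) = -48)
Function('C')(B) = Rational(1, 25) (Function('C')(B) = Pow(Add(73, -48), -1) = Pow(25, -1) = Rational(1, 25))
Pow(Function('C')(-145), -1) = Pow(Rational(1, 25), -1) = 25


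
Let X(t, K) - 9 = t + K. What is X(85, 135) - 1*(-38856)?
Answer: 39085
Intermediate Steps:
X(t, K) = 9 + K + t (X(t, K) = 9 + (t + K) = 9 + (K + t) = 9 + K + t)
X(85, 135) - 1*(-38856) = (9 + 135 + 85) - 1*(-38856) = 229 + 38856 = 39085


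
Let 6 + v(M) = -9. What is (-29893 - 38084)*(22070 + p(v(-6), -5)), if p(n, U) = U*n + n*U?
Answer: -1510448940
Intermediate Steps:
v(M) = -15 (v(M) = -6 - 9 = -15)
p(n, U) = 2*U*n (p(n, U) = U*n + U*n = 2*U*n)
(-29893 - 38084)*(22070 + p(v(-6), -5)) = (-29893 - 38084)*(22070 + 2*(-5)*(-15)) = -67977*(22070 + 150) = -67977*22220 = -1510448940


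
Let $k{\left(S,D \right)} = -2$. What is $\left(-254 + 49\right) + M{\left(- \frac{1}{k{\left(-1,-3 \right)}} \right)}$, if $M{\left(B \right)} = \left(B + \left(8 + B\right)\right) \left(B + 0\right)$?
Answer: $- \frac{401}{2} \approx -200.5$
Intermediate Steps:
$M{\left(B \right)} = B \left(8 + 2 B\right)$ ($M{\left(B \right)} = \left(8 + 2 B\right) B = B \left(8 + 2 B\right)$)
$\left(-254 + 49\right) + M{\left(- \frac{1}{k{\left(-1,-3 \right)}} \right)} = \left(-254 + 49\right) + 2 \left(- \frac{1}{-2}\right) \left(4 - \frac{1}{-2}\right) = -205 + 2 \left(\left(-1\right) \left(- \frac{1}{2}\right)\right) \left(4 - - \frac{1}{2}\right) = -205 + 2 \cdot \frac{1}{2} \left(4 + \frac{1}{2}\right) = -205 + 2 \cdot \frac{1}{2} \cdot \frac{9}{2} = -205 + \frac{9}{2} = - \frac{401}{2}$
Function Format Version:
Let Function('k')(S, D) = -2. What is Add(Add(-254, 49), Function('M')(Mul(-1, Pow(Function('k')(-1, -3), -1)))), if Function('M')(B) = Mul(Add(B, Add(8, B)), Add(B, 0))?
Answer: Rational(-401, 2) ≈ -200.50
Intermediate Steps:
Function('M')(B) = Mul(B, Add(8, Mul(2, B))) (Function('M')(B) = Mul(Add(8, Mul(2, B)), B) = Mul(B, Add(8, Mul(2, B))))
Add(Add(-254, 49), Function('M')(Mul(-1, Pow(Function('k')(-1, -3), -1)))) = Add(Add(-254, 49), Mul(2, Mul(-1, Pow(-2, -1)), Add(4, Mul(-1, Pow(-2, -1))))) = Add(-205, Mul(2, Mul(-1, Rational(-1, 2)), Add(4, Mul(-1, Rational(-1, 2))))) = Add(-205, Mul(2, Rational(1, 2), Add(4, Rational(1, 2)))) = Add(-205, Mul(2, Rational(1, 2), Rational(9, 2))) = Add(-205, Rational(9, 2)) = Rational(-401, 2)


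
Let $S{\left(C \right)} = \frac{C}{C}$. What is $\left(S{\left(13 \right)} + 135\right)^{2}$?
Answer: $18496$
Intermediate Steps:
$S{\left(C \right)} = 1$
$\left(S{\left(13 \right)} + 135\right)^{2} = \left(1 + 135\right)^{2} = 136^{2} = 18496$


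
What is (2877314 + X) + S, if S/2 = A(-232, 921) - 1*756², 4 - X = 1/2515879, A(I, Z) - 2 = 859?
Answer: 4367485435871/2515879 ≈ 1.7360e+6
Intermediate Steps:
A(I, Z) = 861 (A(I, Z) = 2 + 859 = 861)
X = 10063515/2515879 (X = 4 - 1/2515879 = 10063515/2515879 ≈ 4.0000)
S = -1141350 (S = 2*(861 - 1*756²) = 2*(861 - 1*571536) = 2*(861 - 571536) = 2*(-570675) = -1141350)
(2877314 + X) + S = (2877314 + 10063515/2515879) - 1141350 = 7238983932521/2515879 - 1141350 = 4367485435871/2515879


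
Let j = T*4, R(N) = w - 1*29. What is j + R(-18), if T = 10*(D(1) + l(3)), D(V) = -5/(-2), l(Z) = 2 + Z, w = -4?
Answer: 267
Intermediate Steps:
R(N) = -33 (R(N) = -4 - 1*29 = -4 - 29 = -33)
D(V) = 5/2 (D(V) = -5*(-½) = 5/2)
T = 75 (T = 10*(5/2 + (2 + 3)) = 10*(5/2 + 5) = 10*(15/2) = 75)
j = 300 (j = 75*4 = 300)
j + R(-18) = 300 - 33 = 267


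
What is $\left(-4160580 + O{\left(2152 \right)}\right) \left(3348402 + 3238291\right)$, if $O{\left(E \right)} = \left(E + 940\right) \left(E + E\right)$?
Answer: $60251036507884$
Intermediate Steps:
$O{\left(E \right)} = 2 E \left(940 + E\right)$ ($O{\left(E \right)} = \left(940 + E\right) 2 E = 2 E \left(940 + E\right)$)
$\left(-4160580 + O{\left(2152 \right)}\right) \left(3348402 + 3238291\right) = \left(-4160580 + 2 \cdot 2152 \left(940 + 2152\right)\right) \left(3348402 + 3238291\right) = \left(-4160580 + 2 \cdot 2152 \cdot 3092\right) 6586693 = \left(-4160580 + 13307968\right) 6586693 = 9147388 \cdot 6586693 = 60251036507884$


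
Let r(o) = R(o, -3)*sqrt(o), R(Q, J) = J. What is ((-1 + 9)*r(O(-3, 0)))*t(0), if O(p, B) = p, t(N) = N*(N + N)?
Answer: 0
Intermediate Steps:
t(N) = 2*N**2 (t(N) = N*(2*N) = 2*N**2)
r(o) = -3*sqrt(o)
((-1 + 9)*r(O(-3, 0)))*t(0) = ((-1 + 9)*(-3*I*sqrt(3)))*(2*0**2) = (8*(-3*I*sqrt(3)))*(2*0) = (8*(-3*I*sqrt(3)))*0 = -24*I*sqrt(3)*0 = 0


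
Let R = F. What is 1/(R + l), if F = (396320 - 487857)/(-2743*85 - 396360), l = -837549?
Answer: -629515/527249567198 ≈ -1.1940e-6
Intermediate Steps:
F = 91537/629515 (F = -91537/(-233155 - 396360) = -91537/(-629515) = -91537*(-1/629515) = 91537/629515 ≈ 0.14541)
R = 91537/629515 ≈ 0.14541
1/(R + l) = 1/(91537/629515 - 837549) = 1/(-527249567198/629515) = -629515/527249567198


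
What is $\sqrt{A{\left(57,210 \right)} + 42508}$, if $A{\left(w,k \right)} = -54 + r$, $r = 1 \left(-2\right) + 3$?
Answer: $\sqrt{42455} \approx 206.05$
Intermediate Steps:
$r = 1$ ($r = -2 + 3 = 1$)
$A{\left(w,k \right)} = -53$ ($A{\left(w,k \right)} = -54 + 1 = -53$)
$\sqrt{A{\left(57,210 \right)} + 42508} = \sqrt{-53 + 42508} = \sqrt{42455}$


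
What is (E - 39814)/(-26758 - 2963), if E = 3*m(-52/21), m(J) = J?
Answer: 278750/208047 ≈ 1.3398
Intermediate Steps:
E = -52/7 (E = 3*(-52/21) = -52/7 ≈ -7.4286)
(E - 39814)/(-26758 - 2963) = (-52/7 - 39814)/(-26758 - 2963) = -278750/7/(-29721) = -278750/7*(-1/29721) = 278750/208047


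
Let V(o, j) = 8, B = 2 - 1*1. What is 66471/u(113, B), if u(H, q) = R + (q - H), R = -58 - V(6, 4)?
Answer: -66471/178 ≈ -373.43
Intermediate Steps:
B = 1 (B = 2 - 1 = 1)
R = -66 (R = -58 - 1*8 = -58 - 8 = -66)
u(H, q) = -66 + q - H (u(H, q) = -66 + (q - H) = -66 + q - H)
66471/u(113, B) = 66471/(-66 + 1 - 1*113) = 66471/(-66 + 1 - 113) = 66471/(-178) = 66471*(-1/178) = -66471/178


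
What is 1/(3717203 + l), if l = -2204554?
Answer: 1/1512649 ≈ 6.6109e-7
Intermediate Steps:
1/(3717203 + l) = 1/(3717203 - 2204554) = 1/1512649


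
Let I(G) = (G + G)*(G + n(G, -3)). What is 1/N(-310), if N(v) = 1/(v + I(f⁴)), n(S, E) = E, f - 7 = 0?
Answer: 11514886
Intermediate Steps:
f = 7 (f = 7 + 0 = 7)
I(G) = 2*G*(-3 + G) (I(G) = (G + G)*(G - 3) = (2*G)*(-3 + G) = 2*G*(-3 + G))
N(v) = 1/(11515196 + v) (N(v) = 1/(v + 2*7⁴*(-3 + 7⁴)) = 1/(v + 2*2401*(-3 + 2401)) = 1/(v + 2*2401*2398) = 1/(v + 11515196) = 1/(11515196 + v))
1/N(-310) = 1/(1/(11515196 - 310)) = 1/(1/11514886) = 11514886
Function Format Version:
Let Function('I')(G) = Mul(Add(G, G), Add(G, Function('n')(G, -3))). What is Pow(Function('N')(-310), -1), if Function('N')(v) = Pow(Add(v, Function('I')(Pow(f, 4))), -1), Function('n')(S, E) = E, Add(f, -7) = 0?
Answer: 11514886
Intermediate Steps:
f = 7 (f = Add(7, 0) = 7)
Function('I')(G) = Mul(2, G, Add(-3, G)) (Function('I')(G) = Mul(Add(G, G), Add(G, -3)) = Mul(Mul(2, G), Add(-3, G)) = Mul(2, G, Add(-3, G)))
Function('N')(v) = Pow(Add(11515196, v), -1) (Function('N')(v) = Pow(Add(v, Mul(2, Pow(7, 4), Add(-3, Pow(7, 4)))), -1) = Pow(Add(v, Mul(2, 2401, Add(-3, 2401))), -1) = Pow(Add(v, Mul(2, 2401, 2398)), -1) = Pow(Add(v, 11515196), -1) = Pow(Add(11515196, v), -1))
Pow(Function('N')(-310), -1) = Pow(Pow(Add(11515196, -310), -1), -1) = Pow(Pow(11514886, -1), -1) = Pow(Rational(1, 11514886), -1) = 11514886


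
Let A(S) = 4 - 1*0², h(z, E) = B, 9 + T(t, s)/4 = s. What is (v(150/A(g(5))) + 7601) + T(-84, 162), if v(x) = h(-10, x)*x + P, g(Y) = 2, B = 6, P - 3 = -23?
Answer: 8418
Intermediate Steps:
P = -20 (P = 3 - 23 = -20)
T(t, s) = -36 + 4*s
h(z, E) = 6
A(S) = 4 (A(S) = 4 - 1*0 = 4 + 0 = 4)
v(x) = -20 + 6*x (v(x) = 6*x - 20 = -20 + 6*x)
(v(150/A(g(5))) + 7601) + T(-84, 162) = ((-20 + 6*(150/4)) + 7601) + (-36 + 4*162) = ((-20 + 6*(150*(¼))) + 7601) + (-36 + 648) = ((-20 + 6*(75/2)) + 7601) + 612 = ((-20 + 225) + 7601) + 612 = (205 + 7601) + 612 = 7806 + 612 = 8418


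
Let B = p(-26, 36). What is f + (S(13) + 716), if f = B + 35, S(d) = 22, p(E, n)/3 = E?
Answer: 695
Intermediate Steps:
p(E, n) = 3*E
B = -78 (B = 3*(-26) = -78)
f = -43 (f = -78 + 35 = -43)
f + (S(13) + 716) = -43 + (22 + 716) = -43 + 738 = 695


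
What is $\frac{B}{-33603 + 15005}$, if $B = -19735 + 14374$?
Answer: $\frac{5361}{18598} \approx 0.28826$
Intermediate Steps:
$B = -5361$
$\frac{B}{-33603 + 15005} = - \frac{5361}{-33603 + 15005} = - \frac{5361}{-18598} = \left(-5361\right) \left(- \frac{1}{18598}\right) = \frac{5361}{18598}$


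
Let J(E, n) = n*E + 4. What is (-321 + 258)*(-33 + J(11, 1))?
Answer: 1134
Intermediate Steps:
J(E, n) = 4 + E*n (J(E, n) = E*n + 4 = 4 + E*n)
(-321 + 258)*(-33 + J(11, 1)) = (-321 + 258)*(-33 + (4 + 11*1)) = -63*(-33 + (4 + 11)) = -63*(-33 + 15) = -63*(-18) = 1134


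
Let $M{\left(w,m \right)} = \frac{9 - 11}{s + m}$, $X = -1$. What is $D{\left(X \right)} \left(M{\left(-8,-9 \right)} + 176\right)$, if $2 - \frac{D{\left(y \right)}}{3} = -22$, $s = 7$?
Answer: $12744$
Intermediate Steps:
$D{\left(y \right)} = 72$ ($D{\left(y \right)} = 6 - -66 = 6 + 66 = 72$)
$M{\left(w,m \right)} = - \frac{2}{7 + m}$ ($M{\left(w,m \right)} = \frac{9 - 11}{7 + m} = - \frac{2}{7 + m}$)
$D{\left(X \right)} \left(M{\left(-8,-9 \right)} + 176\right) = 72 \left(- \frac{2}{7 - 9} + 176\right) = 72 \left(- \frac{2}{-2} + 176\right) = 72 \left(\left(-2\right) \left(- \frac{1}{2}\right) + 176\right) = 72 \left(1 + 176\right) = 72 \cdot 177 = 12744$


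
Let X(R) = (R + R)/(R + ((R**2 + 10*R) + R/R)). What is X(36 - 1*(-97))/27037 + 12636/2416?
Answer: 86097665777/16461850276 ≈ 5.2301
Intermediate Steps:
X(R) = 2*R/(1 + R**2 + 11*R) (X(R) = (2*R)/(R + ((R**2 + 10*R) + 1)) = (2*R)/(R + (1 + R**2 + 10*R)) = (2*R)/(1 + R**2 + 11*R) = 2*R/(1 + R**2 + 11*R))
X(36 - 1*(-97))/27037 + 12636/2416 = (2*(36 - 1*(-97))/(1 + (36 - 1*(-97))**2 + 11*(36 - 1*(-97))))/27037 + 12636/2416 = (2*(36 + 97)/(1 + (36 + 97)**2 + 11*(36 + 97)))*(1/27037) + 12636*(1/2416) = (2*133/(1 + 133**2 + 11*133))*(1/27037) + 3159/604 = (2*133/(1 + 17689 + 1463))*(1/27037) + 3159/604 = (2*133/19153)*(1/27037) + 3159/604 = (2*133*(1/19153))*(1/27037) + 3159/604 = (266/19153)*(1/27037) + 3159/604 = 14/27254719 + 3159/604 = 86097665777/16461850276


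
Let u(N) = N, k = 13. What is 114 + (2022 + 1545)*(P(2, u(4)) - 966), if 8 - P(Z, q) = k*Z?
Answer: -3509814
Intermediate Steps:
P(Z, q) = 8 - 13*Z
114 + (2022 + 1545)*(P(2, u(4)) - 966) = 114 + (2022 + 1545)*((8 - 13*2) - 966) = 114 + 3567*((8 - 26) - 966) = 114 + 3567*(-18 - 966) = 114 + 3567*(-984) = 114 - 3509928 = -3509814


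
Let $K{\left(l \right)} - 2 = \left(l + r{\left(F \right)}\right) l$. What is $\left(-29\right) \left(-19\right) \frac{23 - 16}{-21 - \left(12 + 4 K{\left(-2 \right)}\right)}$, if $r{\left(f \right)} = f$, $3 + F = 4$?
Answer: $- \frac{551}{7} \approx -78.714$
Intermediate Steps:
$F = 1$ ($F = -3 + 4 = 1$)
$K{\left(l \right)} = 2 + l \left(1 + l\right)$ ($K{\left(l \right)} = 2 + \left(l + 1\right) l = 2 + \left(1 + l\right) l = 2 + l \left(1 + l\right)$)
$\left(-29\right) \left(-19\right) \frac{23 - 16}{-21 - \left(12 + 4 K{\left(-2 \right)}\right)} = \left(-29\right) \left(-19\right) \frac{23 - 16}{-21 - \left(12 + 4 \left(2 - 2 + \left(-2\right)^{2}\right)\right)} = 551 \frac{7}{-21 - \left(12 + 4 \left(2 - 2 + 4\right)\right)} = 551 \frac{7}{-21 - 28} = 551 \frac{7}{-49} = 551 \cdot 7 \left(- \frac{1}{49}\right) = 551 \left(- \frac{1}{7}\right) = - \frac{551}{7}$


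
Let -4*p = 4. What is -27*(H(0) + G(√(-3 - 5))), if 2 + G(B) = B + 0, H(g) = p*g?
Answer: 54 - 54*I*√2 ≈ 54.0 - 76.368*I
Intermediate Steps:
p = -1 (p = -¼*4 = -1)
H(g) = -g
G(B) = -2 + B (G(B) = -2 + (B + 0) = -2 + B)
-27*(H(0) + G(√(-3 - 5))) = -27*(-1*0 + (-2 + √(-3 - 5))) = -27*(0 + (-2 + √(-8))) = -27*(0 + (-2 + 2*I*√2)) = -27*(-2 + 2*I*√2) = 54 - 54*I*√2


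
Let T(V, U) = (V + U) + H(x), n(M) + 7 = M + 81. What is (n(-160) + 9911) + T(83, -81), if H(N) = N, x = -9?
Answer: 9818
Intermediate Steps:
n(M) = 74 + M (n(M) = -7 + (M + 81) = -7 + (81 + M) = 74 + M)
T(V, U) = -9 + U + V (T(V, U) = (V + U) - 9 = (U + V) - 9 = -9 + U + V)
(n(-160) + 9911) + T(83, -81) = ((74 - 160) + 9911) + (-9 - 81 + 83) = (-86 + 9911) - 7 = 9825 - 7 = 9818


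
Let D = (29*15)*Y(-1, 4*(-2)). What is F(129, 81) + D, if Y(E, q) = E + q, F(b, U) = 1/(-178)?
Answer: -696871/178 ≈ -3915.0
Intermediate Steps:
F(b, U) = -1/178
D = -3915 (D = (29*15)*(-1 + 4*(-2)) = 435*(-1 - 8) = 435*(-9) = -3915)
F(129, 81) + D = -1/178 - 3915 = -696871/178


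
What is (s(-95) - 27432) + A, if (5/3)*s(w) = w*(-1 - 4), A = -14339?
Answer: -41486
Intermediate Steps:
s(w) = -3*w (s(w) = 3*(w*(-1 - 4))/5 = 3*(w*(-5))/5 = 3*(-5*w)/5 = -3*w)
(s(-95) - 27432) + A = (-3*(-95) - 27432) - 14339 = (285 - 27432) - 14339 = -27147 - 14339 = -41486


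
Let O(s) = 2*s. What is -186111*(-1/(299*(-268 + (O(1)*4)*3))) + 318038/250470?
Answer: -8343707/6512220 ≈ -1.2812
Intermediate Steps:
-186111*(-1/(299*(-268 + (O(1)*4)*3))) + 318038/250470 = -186111*(-1/(299*(-268 + ((2*1)*4)*3))) + 318038/250470 = -186111*(-1/(299*(-268 + (2*4)*3))) + 318038*(1/250470) = -186111*(-1/(299*(-268 + 8*3))) + 159019/125235 = -186111*(-1/(299*(-268 + 24))) + 159019/125235 = -186111/((-244*(-299))) + 159019/125235 = -186111/72956 + 159019/125235 = -186111*1/72956 + 159019/125235 = -3051/1196 + 159019/125235 = -8343707/6512220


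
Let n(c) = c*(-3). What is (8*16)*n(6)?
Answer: -2304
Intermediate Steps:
n(c) = -3*c
(8*16)*n(6) = (8*16)*(-3*6) = 128*(-18) = -2304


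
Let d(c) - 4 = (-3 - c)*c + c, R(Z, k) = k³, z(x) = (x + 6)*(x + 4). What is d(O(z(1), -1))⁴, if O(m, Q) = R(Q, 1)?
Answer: 1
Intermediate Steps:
z(x) = (4 + x)*(6 + x) (z(x) = (6 + x)*(4 + x) = (4 + x)*(6 + x))
O(m, Q) = 1 (O(m, Q) = 1³ = 1)
d(c) = 4 + c + c*(-3 - c) (d(c) = 4 + ((-3 - c)*c + c) = 4 + (c*(-3 - c) + c) = 4 + (c + c*(-3 - c)) = 4 + c + c*(-3 - c))
d(O(z(1), -1))⁴ = (4 - 1*1² - 2*1)⁴ = (4 - 1*1 - 2)⁴ = (4 - 1 - 2)⁴ = 1⁴ = 1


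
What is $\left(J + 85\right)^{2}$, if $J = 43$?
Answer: $16384$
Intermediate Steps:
$\left(J + 85\right)^{2} = \left(43 + 85\right)^{2} = 128^{2} = 16384$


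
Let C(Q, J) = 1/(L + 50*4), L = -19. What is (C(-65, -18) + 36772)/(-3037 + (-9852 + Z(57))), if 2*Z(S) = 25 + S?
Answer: -6655733/2325488 ≈ -2.8621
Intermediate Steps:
Z(S) = 25/2 + S/2 (Z(S) = (25 + S)/2 = 25/2 + S/2)
C(Q, J) = 1/181 (C(Q, J) = 1/(-19 + 50*4) = 1/(-19 + 200) = 1/181)
(C(-65, -18) + 36772)/(-3037 + (-9852 + Z(57))) = (1/181 + 36772)/(-3037 + (-9852 + (25/2 + (½)*57))) = 6655733/(181*(-3037 + (-9852 + (25/2 + 57/2)))) = 6655733/(181*(-3037 + (-9852 + 41))) = 6655733/(181*(-3037 - 9811)) = (6655733/181)/(-12848) = (6655733/181)*(-1/12848) = -6655733/2325488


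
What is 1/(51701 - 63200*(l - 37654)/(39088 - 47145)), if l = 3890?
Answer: -8057/1717329843 ≈ -4.6916e-6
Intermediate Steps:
1/(51701 - 63200*(l - 37654)/(39088 - 47145)) = 1/(51701 - 63200*(3890 - 37654)/(39088 - 47145)) = 1/(51701 - 63200/((-8057/(-33764)))) = 1/(51701 - 63200/((-8057*(-1/33764)))) = 1/(51701 - 63200/8057/33764) = 1/(51701 - 63200*33764/8057) = 1/(51701 - 2133884800/8057) = 1/(-1717329843/8057) = -8057/1717329843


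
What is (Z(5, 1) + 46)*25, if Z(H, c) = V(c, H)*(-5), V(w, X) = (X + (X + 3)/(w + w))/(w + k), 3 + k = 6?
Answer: 3475/4 ≈ 868.75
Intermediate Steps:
k = 3 (k = -3 + 6 = 3)
V(w, X) = (X + (3 + X)/(2*w))/(3 + w) (V(w, X) = (X + (X + 3)/(w + w))/(w + 3) = (X + (3 + X)/((2*w)))/(3 + w) = (X + (3 + X)*(1/(2*w)))/(3 + w) = (X + (3 + X)/(2*w))/(3 + w))
Z(H, c) = -5*(3 + H + 2*H*c)/(2*c*(3 + c)) (Z(H, c) = ((3 + H + 2*H*c)/(2*c*(3 + c)))*(-5) = -5*(3 + H + 2*H*c)/(2*c*(3 + c)))
(Z(5, 1) + 46)*25 = ((5/2)*(-3 - 1*5 - 2*5*1)/(1*(3 + 1)) + 46)*25 = ((5/2)*1*(-3 - 5 - 10)/4 + 46)*25 = ((5/2)*1*(1/4)*(-18) + 46)*25 = (-45/4 + 46)*25 = (139/4)*25 = 3475/4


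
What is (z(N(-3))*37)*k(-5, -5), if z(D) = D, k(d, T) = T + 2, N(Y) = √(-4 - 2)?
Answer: -111*I*√6 ≈ -271.89*I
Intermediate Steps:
N(Y) = I*√6 (N(Y) = √(-6) = I*√6)
k(d, T) = 2 + T
(z(N(-3))*37)*k(-5, -5) = ((I*√6)*37)*(2 - 5) = (37*I*√6)*(-3) = -111*I*√6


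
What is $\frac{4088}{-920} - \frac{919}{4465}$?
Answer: $- \frac{95492}{20539} \approx -4.6493$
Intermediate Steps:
$\frac{4088}{-920} - \frac{919}{4465} = 4088 \left(- \frac{1}{920}\right) - \frac{919}{4465} = - \frac{511}{115} - \frac{919}{4465} = - \frac{95492}{20539}$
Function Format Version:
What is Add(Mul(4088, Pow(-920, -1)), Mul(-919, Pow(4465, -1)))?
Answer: Rational(-95492, 20539) ≈ -4.6493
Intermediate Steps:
Add(Mul(4088, Pow(-920, -1)), Mul(-919, Pow(4465, -1))) = Add(Mul(4088, Rational(-1, 920)), Mul(-919, Rational(1, 4465))) = Add(Rational(-511, 115), Rational(-919, 4465)) = Rational(-95492, 20539)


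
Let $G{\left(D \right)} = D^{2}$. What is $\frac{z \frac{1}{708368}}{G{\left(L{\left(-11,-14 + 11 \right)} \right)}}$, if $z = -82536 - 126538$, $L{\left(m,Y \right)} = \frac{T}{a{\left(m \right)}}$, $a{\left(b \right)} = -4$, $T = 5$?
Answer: $- \frac{209074}{1106825} \approx -0.1889$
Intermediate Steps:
$L{\left(m,Y \right)} = - \frac{5}{4}$ ($L{\left(m,Y \right)} = \frac{5}{-4} = 5 \left(- \frac{1}{4}\right) = - \frac{5}{4}$)
$z = -209074$
$\frac{z \frac{1}{708368}}{G{\left(L{\left(-11,-14 + 11 \right)} \right)}} = \frac{\left(-209074\right) \frac{1}{708368}}{\left(- \frac{5}{4}\right)^{2}} = \frac{\left(-209074\right) \frac{1}{708368}}{\frac{25}{16}} = \left(- \frac{104537}{354184}\right) \frac{16}{25} = - \frac{209074}{1106825}$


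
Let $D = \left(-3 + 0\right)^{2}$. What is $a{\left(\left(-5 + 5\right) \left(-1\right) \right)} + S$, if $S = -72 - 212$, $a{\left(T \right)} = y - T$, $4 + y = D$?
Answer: $-279$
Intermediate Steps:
$D = 9$ ($D = \left(-3\right)^{2} = 9$)
$y = 5$ ($y = -4 + 9 = 5$)
$a{\left(T \right)} = 5 - T$
$S = -284$
$a{\left(\left(-5 + 5\right) \left(-1\right) \right)} + S = \left(5 - \left(-5 + 5\right) \left(-1\right)\right) - 284 = \left(5 - 0 \left(-1\right)\right) - 284 = \left(5 - 0\right) - 284 = \left(5 + 0\right) - 284 = 5 - 284 = -279$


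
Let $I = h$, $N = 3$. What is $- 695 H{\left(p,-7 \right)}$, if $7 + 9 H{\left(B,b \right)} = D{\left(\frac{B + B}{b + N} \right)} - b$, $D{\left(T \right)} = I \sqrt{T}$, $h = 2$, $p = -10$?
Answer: $- \frac{1390 \sqrt{5}}{9} \approx -345.35$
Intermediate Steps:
$I = 2$
$D{\left(T \right)} = 2 \sqrt{T}$
$H{\left(B,b \right)} = - \frac{7}{9} - \frac{b}{9} + \frac{2 \sqrt{2} \sqrt{\frac{B}{3 + b}}}{9}$ ($H{\left(B,b \right)} = - \frac{7}{9} + \frac{2 \sqrt{\frac{B + B}{b + 3}} - b}{9} = - \frac{7}{9} + \frac{2 \sqrt{\frac{2 B}{3 + b}} - b}{9} = - \frac{7}{9} + \frac{2 \sqrt{2} \sqrt{\frac{B}{3 + b}} - b}{9} = - \frac{7}{9} + \frac{- b + 2 \sqrt{2} \sqrt{\frac{B}{3 + b}}}{9} = - \frac{7}{9} - \left(\frac{b}{9} - \frac{2 \sqrt{2} \sqrt{\frac{B}{3 + b}}}{9}\right) = - \frac{7}{9} - \frac{b}{9} + \frac{2 \sqrt{2} \sqrt{\frac{B}{3 + b}}}{9}$)
$- 695 H{\left(p,-7 \right)} = - 695 \left(- \frac{7}{9} - - \frac{7}{9} + \frac{2 \sqrt{2} \sqrt{- \frac{10}{3 - 7}}}{9}\right) = - 695 \left(- \frac{7}{9} + \frac{7}{9} + \frac{2 \sqrt{2} \sqrt{- \frac{10}{-4}}}{9}\right) = - 695 \left(- \frac{7}{9} + \frac{7}{9} + \frac{2 \sqrt{2} \sqrt{\left(-10\right) \left(- \frac{1}{4}\right)}}{9}\right) = - 695 \left(- \frac{7}{9} + \frac{7}{9} + \frac{2 \sqrt{2} \sqrt{\frac{5}{2}}}{9}\right) = - 695 \left(- \frac{7}{9} + \frac{7}{9} + \frac{2 \sqrt{2} \frac{\sqrt{10}}{2}}{9}\right) = - 695 \left(- \frac{7}{9} + \frac{7}{9} + \frac{2 \sqrt{5}}{9}\right) = - 695 \frac{2 \sqrt{5}}{9} = - \frac{1390 \sqrt{5}}{9}$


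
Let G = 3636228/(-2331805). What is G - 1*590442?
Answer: -1376799244038/2331805 ≈ -5.9044e+5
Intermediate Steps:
G = -3636228/2331805 (G = 3636228*(-1/2331805) = -3636228/2331805 ≈ -1.5594)
G - 1*590442 = -3636228/2331805 - 1*590442 = -3636228/2331805 - 590442 = -1376799244038/2331805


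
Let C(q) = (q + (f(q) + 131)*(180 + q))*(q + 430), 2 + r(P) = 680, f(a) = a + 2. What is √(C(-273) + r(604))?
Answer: √2001957 ≈ 1414.9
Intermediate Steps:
f(a) = 2 + a
r(P) = 678 (r(P) = -2 + 680 = 678)
C(q) = (430 + q)*(q + (133 + q)*(180 + q)) (C(q) = (q + ((2 + q) + 131)*(180 + q))*(q + 430) = (q + (133 + q)*(180 + q))*(430 + q) = (430 + q)*(q + (133 + q)*(180 + q)))
√(C(-273) + r(604)) = √((10294200 + (-273)³ + 744*(-273)² + 158960*(-273)) + 678) = √((10294200 - 20346417 + 744*74529 - 43396080) + 678) = √((10294200 - 20346417 + 55449576 - 43396080) + 678) = √(2001279 + 678) = √2001957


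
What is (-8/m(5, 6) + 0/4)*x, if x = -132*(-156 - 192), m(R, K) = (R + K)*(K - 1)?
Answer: -33408/5 ≈ -6681.6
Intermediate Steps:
m(R, K) = (-1 + K)*(K + R) (m(R, K) = (K + R)*(-1 + K) = (-1 + K)*(K + R))
x = 45936 (x = -132*(-348) = 45936)
(-8/m(5, 6) + 0/4)*x = (-8/(6**2 - 1*6 - 1*5 + 6*5) + 0/4)*45936 = (-8/(36 - 6 - 5 + 30) + 0*(1/4))*45936 = (-8/55 + 0)*45936 = -8/55*45936 = -33408/5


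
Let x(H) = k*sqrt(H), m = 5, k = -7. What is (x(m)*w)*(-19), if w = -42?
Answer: -5586*sqrt(5) ≈ -12491.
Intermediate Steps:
x(H) = -7*sqrt(H)
(x(m)*w)*(-19) = (-7*sqrt(5)*(-42))*(-19) = (294*sqrt(5))*(-19) = -5586*sqrt(5)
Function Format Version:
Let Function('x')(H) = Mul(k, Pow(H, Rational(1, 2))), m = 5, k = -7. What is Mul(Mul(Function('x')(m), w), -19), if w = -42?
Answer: Mul(-5586, Pow(5, Rational(1, 2))) ≈ -12491.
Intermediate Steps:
Function('x')(H) = Mul(-7, Pow(H, Rational(1, 2)))
Mul(Mul(Function('x')(m), w), -19) = Mul(Mul(Mul(-7, Pow(5, Rational(1, 2))), -42), -19) = Mul(Mul(294, Pow(5, Rational(1, 2))), -19) = Mul(-5586, Pow(5, Rational(1, 2)))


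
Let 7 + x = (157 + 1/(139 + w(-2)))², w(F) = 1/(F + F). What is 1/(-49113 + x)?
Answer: -308025/7536982679 ≈ -4.0868e-5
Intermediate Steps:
w(F) = 1/(2*F)
x = 7591049146/308025 (x = -7 + (157 + 1/(139 + (½)/(-2)))² = -7 + (157 + 1/(139 + (½)*(-½)))² = -7 + (157 + 1/(139 - ¼))² = -7 + (157 + 1/(555/4))² = -7 + (157 + 4/555)² = -7 + (87139/555)² = -7 + 7593205321/308025 = 7591049146/308025 ≈ 24644.)
1/(-49113 + x) = 1/(-49113 + 7591049146/308025) = 1/(-7536982679/308025) = -308025/7536982679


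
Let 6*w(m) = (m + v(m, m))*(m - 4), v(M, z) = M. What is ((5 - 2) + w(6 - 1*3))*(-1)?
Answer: -2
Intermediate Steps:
w(m) = m*(-4 + m)/3 (w(m) = ((m + m)*(m - 4))/6 = ((2*m)*(-4 + m))/6 = (2*m*(-4 + m))/6 = m*(-4 + m)/3)
((5 - 2) + w(6 - 1*3))*(-1) = ((5 - 2) + (6 - 1*3)*(-4 + (6 - 1*3))/3)*(-1) = (3 + (6 - 3)*(-4 + (6 - 3))/3)*(-1) = (3 + (1/3)*3*(-4 + 3))*(-1) = (3 + (1/3)*3*(-1))*(-1) = (3 - 1)*(-1) = 2*(-1) = -2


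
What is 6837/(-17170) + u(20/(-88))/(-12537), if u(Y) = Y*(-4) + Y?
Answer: -157166489/394643865 ≈ -0.39825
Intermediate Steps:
u(Y) = -3*Y (u(Y) = -4*Y + Y = -3*Y)
6837/(-17170) + u(20/(-88))/(-12537) = 6837/(-17170) - 60/(-88)/(-12537) = 6837*(-1/17170) - 60*(-1)/88*(-1/12537) = -6837/17170 - 3*(-5/22)*(-1/12537) = -6837/17170 + (15/22)*(-1/12537) = -6837/17170 - 5/91938 = -157166489/394643865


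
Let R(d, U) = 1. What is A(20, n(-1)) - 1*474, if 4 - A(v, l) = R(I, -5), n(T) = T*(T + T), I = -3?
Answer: -471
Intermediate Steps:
n(T) = 2*T² (n(T) = T*(2*T) = 2*T²)
A(v, l) = 3 (A(v, l) = 4 - 1*1 = 4 - 1 = 3)
A(20, n(-1)) - 1*474 = 3 - 1*474 = 3 - 474 = -471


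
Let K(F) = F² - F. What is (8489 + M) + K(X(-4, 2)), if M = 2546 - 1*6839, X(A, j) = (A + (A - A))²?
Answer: 4436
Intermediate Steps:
X(A, j) = A² (X(A, j) = (A + 0)² = A²)
M = -4293 (M = 2546 - 6839 = -4293)
(8489 + M) + K(X(-4, 2)) = (8489 - 4293) + (-4)²*(-1 + (-4)²) = 4196 + 16*(-1 + 16) = 4196 + 16*15 = 4196 + 240 = 4436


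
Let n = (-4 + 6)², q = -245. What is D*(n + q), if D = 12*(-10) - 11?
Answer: 31571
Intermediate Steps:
D = -131 (D = -120 - 11 = -131)
n = 4 (n = 2² = 4)
D*(n + q) = -131*(4 - 245) = -131*(-241) = 31571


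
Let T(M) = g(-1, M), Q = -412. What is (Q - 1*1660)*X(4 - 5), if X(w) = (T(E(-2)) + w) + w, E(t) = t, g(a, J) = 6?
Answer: -8288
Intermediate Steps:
T(M) = 6
X(w) = 6 + 2*w (X(w) = (6 + w) + w = 6 + 2*w)
(Q - 1*1660)*X(4 - 5) = (-412 - 1*1660)*(6 + 2*(4 - 5)) = (-412 - 1660)*(6 + 2*(-1)) = -2072*(6 - 2) = -2072*4 = -8288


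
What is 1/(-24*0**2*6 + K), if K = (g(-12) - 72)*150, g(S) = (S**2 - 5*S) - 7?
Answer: 1/18750 ≈ 5.3333e-5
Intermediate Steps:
g(S) = -7 + S**2 - 5*S
K = 18750 (K = ((-7 + (-12)**2 - 5*(-12)) - 72)*150 = ((-7 + 144 + 60) - 72)*150 = (197 - 72)*150 = 125*150 = 18750)
1/(-24*0**2*6 + K) = 1/(-24*0**2*6 + 18750) = 1/(-24*0*6 + 18750) = 1/(0*6 + 18750) = 1/(0 + 18750) = 1/18750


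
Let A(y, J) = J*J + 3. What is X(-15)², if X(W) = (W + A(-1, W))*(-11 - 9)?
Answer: 18147600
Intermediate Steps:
A(y, J) = 3 + J² (A(y, J) = J² + 3 = 3 + J²)
X(W) = -60 - 20*W - 20*W² (X(W) = (W + (3 + W²))*(-11 - 9) = (3 + W + W²)*(-20) = -60 - 20*W - 20*W²)
X(-15)² = (-60 - 20*(-15) - 20*(-15)²)² = (-60 + 300 - 20*225)² = (-60 + 300 - 4500)² = (-4260)² = 18147600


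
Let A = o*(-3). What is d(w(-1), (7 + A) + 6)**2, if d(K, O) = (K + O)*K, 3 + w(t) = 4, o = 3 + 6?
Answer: 169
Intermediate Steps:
o = 9
w(t) = 1 (w(t) = -3 + 4 = 1)
A = -27 (A = 9*(-3) = -27)
d(K, O) = K*(K + O)
d(w(-1), (7 + A) + 6)**2 = (1*(1 + ((7 - 27) + 6)))**2 = (1*(1 + (-20 + 6)))**2 = (1*(1 - 14))**2 = (1*(-13))**2 = (-13)**2 = 169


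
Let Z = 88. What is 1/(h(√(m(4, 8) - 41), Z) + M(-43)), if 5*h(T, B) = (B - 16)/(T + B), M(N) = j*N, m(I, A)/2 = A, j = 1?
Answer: -8319995/356402729 + 1800*I/356402729 ≈ -0.023344 + 5.0505e-6*I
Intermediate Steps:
m(I, A) = 2*A
M(N) = N (M(N) = 1*N = N)
h(T, B) = (-16 + B)/(5*(B + T)) (h(T, B) = ((B - 16)/(T + B))/5 = ((-16 + B)/(B + T))/5 = (-16 + B)/(5*(B + T)))
1/(h(√(m(4, 8) - 41), Z) + M(-43)) = 1/((-16 + 88)/(5*(88 + √(2*8 - 41))) - 43) = 1/((⅕)*72/(88 + √(16 - 41)) - 43) = 1/((⅕)*72/(88 + √(-25)) - 43) = 1/((⅕)*72/(88 + 5*I) - 43) = 1/((⅕)*((88 - 5*I)/7769)*72 - 43) = 1/((6336/38845 - 72*I/7769) - 43) = 1/(-1663999/38845 - 72*I/7769) = 194225*(-1663999/38845 + 72*I/7769)/356402729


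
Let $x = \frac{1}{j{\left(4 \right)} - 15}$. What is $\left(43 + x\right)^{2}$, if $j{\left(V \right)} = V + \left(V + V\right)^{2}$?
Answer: $\frac{5198400}{2809} \approx 1850.6$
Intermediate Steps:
$j{\left(V \right)} = V + 4 V^{2}$ ($j{\left(V \right)} = V + \left(2 V\right)^{2} = V + 4 V^{2}$)
$x = \frac{1}{53}$ ($x = \frac{1}{4 \left(1 + 4 \cdot 4\right) - 15} = \frac{1}{4 \left(1 + 16\right) - 15} = \frac{1}{4 \cdot 17 - 15} = \frac{1}{68 - 15} = \frac{1}{53} \approx 0.018868$)
$\left(43 + x\right)^{2} = \left(43 + \frac{1}{53}\right)^{2} = \left(\frac{2280}{53}\right)^{2} = \frac{5198400}{2809}$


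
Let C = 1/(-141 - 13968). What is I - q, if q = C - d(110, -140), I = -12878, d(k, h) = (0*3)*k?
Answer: -181695701/14109 ≈ -12878.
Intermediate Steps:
d(k, h) = 0 (d(k, h) = 0*k = 0)
C = -1/14109 (C = 1/(-14109) = -1/14109 ≈ -7.0877e-5)
q = -1/14109 (q = -1/14109 - 1*0 = -1/14109 + 0 = -1/14109 ≈ -7.0877e-5)
I - q = -12878 - 1*(-1/14109) = -12878 + 1/14109 = -181695701/14109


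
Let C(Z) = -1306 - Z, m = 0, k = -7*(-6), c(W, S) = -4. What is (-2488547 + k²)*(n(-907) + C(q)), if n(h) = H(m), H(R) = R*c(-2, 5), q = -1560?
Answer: -631642882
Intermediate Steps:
k = 42
H(R) = -4*R (H(R) = R*(-4) = -4*R)
n(h) = 0 (n(h) = -4*0 = 0)
(-2488547 + k²)*(n(-907) + C(q)) = (-2488547 + 42²)*(0 + (-1306 - 1*(-1560))) = (-2488547 + 1764)*(0 + (-1306 + 1560)) = -2486783*(0 + 254) = -2486783*254 = -631642882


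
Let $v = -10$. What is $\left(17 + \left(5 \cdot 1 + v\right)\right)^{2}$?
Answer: $144$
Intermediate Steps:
$\left(17 + \left(5 \cdot 1 + v\right)\right)^{2} = \left(17 + \left(5 \cdot 1 - 10\right)\right)^{2} = \left(17 + \left(5 - 10\right)\right)^{2} = \left(17 - 5\right)^{2} = 12^{2} = 144$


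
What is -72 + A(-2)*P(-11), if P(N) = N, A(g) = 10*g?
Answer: 148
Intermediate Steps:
-72 + A(-2)*P(-11) = -72 + (10*(-2))*(-11) = -72 - 20*(-11) = -72 + 220 = 148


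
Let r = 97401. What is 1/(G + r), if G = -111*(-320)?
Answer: 1/132921 ≈ 7.5233e-6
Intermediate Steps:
G = 35520
1/(G + r) = 1/(35520 + 97401) = 1/132921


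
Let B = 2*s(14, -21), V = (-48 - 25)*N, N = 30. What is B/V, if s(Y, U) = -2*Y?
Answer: 28/1095 ≈ 0.025571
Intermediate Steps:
V = -2190 (V = (-48 - 25)*30 = -73*30 = -2190)
B = -56 (B = 2*(-2*14) = 2*(-28) = -56)
B/V = -56/(-2190) = -56*(-1/2190) = 28/1095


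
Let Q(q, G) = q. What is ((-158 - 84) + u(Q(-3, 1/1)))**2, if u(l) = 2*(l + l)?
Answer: 64516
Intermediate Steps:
u(l) = 4*l (u(l) = 2*(2*l) = 4*l)
((-158 - 84) + u(Q(-3, 1/1)))**2 = ((-158 - 84) + 4*(-3))**2 = (-242 - 12)**2 = (-254)**2 = 64516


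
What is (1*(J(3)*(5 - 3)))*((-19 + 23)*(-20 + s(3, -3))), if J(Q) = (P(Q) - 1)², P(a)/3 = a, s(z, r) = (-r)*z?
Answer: -5632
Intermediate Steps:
s(z, r) = -r*z
P(a) = 3*a
J(Q) = (-1 + 3*Q)² (J(Q) = (3*Q - 1)² = (-1 + 3*Q)²)
(1*(J(3)*(5 - 3)))*((-19 + 23)*(-20 + s(3, -3))) = (1*((-1 + 3*3)²*(5 - 3)))*((-19 + 23)*(-20 - 1*(-3)*3)) = (1*((-1 + 9)²*2))*(4*(-20 + 9)) = (1*(8²*2))*(4*(-11)) = (1*(64*2))*(-44) = (1*128)*(-44) = 128*(-44) = -5632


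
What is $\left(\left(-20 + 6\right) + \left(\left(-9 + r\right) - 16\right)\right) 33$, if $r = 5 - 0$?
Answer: $-1122$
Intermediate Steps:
$r = 5$ ($r = 5 + 0 = 5$)
$\left(\left(-20 + 6\right) + \left(\left(-9 + r\right) - 16\right)\right) 33 = \left(\left(-20 + 6\right) + \left(\left(-9 + 5\right) - 16\right)\right) 33 = \left(-14 - 20\right) 33 = \left(-34\right) 33 = -1122$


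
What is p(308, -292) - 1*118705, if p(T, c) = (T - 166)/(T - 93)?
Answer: -25521433/215 ≈ -1.1870e+5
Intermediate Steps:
p(T, c) = (-166 + T)/(-93 + T)
p(308, -292) - 1*118705 = (-166 + 308)/(-93 + 308) - 1*118705 = 142/215 - 118705 = -25521433/215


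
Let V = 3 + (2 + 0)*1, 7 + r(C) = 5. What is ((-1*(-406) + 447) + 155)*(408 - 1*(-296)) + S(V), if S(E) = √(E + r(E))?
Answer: 709632 + √3 ≈ 7.0963e+5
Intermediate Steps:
r(C) = -2 (r(C) = -7 + 5 = -2)
V = 5 (V = 3 + 2*1 = 3 + 2 = 5)
S(E) = √(-2 + E) (S(E) = √(E - 2) = √(-2 + E))
((-1*(-406) + 447) + 155)*(408 - 1*(-296)) + S(V) = ((-1*(-406) + 447) + 155)*(408 - 1*(-296)) + √(-2 + 5) = ((406 + 447) + 155)*(408 + 296) + √3 = (853 + 155)*704 + √3 = 1008*704 + √3 = 709632 + √3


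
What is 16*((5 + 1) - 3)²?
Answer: 144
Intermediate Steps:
16*((5 + 1) - 3)² = 16*(6 - 3)² = 16*3² = 16*9 = 144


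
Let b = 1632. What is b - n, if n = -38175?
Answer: 39807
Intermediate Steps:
b - n = 1632 - 1*(-38175) = 1632 + 38175 = 39807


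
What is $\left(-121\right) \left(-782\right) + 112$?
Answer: $94734$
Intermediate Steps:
$\left(-121\right) \left(-782\right) + 112 = 94622 + 112 = 94734$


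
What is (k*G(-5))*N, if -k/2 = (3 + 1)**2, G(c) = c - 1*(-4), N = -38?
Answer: -1216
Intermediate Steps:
G(c) = 4 + c (G(c) = c + 4 = 4 + c)
k = -32 (k = -2*(3 + 1)**2 = -2*4**2 = -2*16 = -32)
(k*G(-5))*N = -32*(4 - 5)*(-38) = -32*(-1)*(-38) = 32*(-38) = -1216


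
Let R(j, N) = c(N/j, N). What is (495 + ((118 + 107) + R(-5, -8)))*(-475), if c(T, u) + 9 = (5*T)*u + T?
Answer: -308085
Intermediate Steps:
c(T, u) = -9 + T + 5*T*u (c(T, u) = -9 + ((5*T)*u + T) = -9 + (5*T*u + T) = -9 + (T + 5*T*u) = -9 + T + 5*T*u)
R(j, N) = -9 + N/j + 5*N²/j (R(j, N) = -9 + N/j + 5*(N/j)*N = -9 + N/j + 5*N²/j)
(495 + ((118 + 107) + R(-5, -8)))*(-475) = (495 + ((118 + 107) + (-8 - 9*(-5) + 5*(-8)²)/(-5)))*(-475) = (495 + (225 - (-8 + 45 + 5*64)/5))*(-475) = (495 + (225 - (-8 + 45 + 320)/5))*(-475) = (495 + (225 - ⅕*357))*(-475) = (495 + (225 - 357/5))*(-475) = (495 + 768/5)*(-475) = (3243/5)*(-475) = -308085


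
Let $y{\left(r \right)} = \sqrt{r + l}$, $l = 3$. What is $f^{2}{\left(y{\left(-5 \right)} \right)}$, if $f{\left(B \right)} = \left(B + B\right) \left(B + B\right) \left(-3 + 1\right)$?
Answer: $256$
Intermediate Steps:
$y{\left(r \right)} = \sqrt{3 + r}$ ($y{\left(r \right)} = \sqrt{r + 3} = \sqrt{3 + r}$)
$f{\left(B \right)} = - 8 B^{2}$ ($f{\left(B \right)} = 2 B 2 B \left(-2\right) = 4 B^{2} \left(-2\right) = - 8 B^{2}$)
$f^{2}{\left(y{\left(-5 \right)} \right)} = \left(- 8 \left(\sqrt{3 - 5}\right)^{2}\right)^{2} = \left(- 8 \left(\sqrt{-2}\right)^{2}\right)^{2} = \left(- 8 \left(i \sqrt{2}\right)^{2}\right)^{2} = \left(\left(-8\right) \left(-2\right)\right)^{2} = 16^{2} = 256$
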